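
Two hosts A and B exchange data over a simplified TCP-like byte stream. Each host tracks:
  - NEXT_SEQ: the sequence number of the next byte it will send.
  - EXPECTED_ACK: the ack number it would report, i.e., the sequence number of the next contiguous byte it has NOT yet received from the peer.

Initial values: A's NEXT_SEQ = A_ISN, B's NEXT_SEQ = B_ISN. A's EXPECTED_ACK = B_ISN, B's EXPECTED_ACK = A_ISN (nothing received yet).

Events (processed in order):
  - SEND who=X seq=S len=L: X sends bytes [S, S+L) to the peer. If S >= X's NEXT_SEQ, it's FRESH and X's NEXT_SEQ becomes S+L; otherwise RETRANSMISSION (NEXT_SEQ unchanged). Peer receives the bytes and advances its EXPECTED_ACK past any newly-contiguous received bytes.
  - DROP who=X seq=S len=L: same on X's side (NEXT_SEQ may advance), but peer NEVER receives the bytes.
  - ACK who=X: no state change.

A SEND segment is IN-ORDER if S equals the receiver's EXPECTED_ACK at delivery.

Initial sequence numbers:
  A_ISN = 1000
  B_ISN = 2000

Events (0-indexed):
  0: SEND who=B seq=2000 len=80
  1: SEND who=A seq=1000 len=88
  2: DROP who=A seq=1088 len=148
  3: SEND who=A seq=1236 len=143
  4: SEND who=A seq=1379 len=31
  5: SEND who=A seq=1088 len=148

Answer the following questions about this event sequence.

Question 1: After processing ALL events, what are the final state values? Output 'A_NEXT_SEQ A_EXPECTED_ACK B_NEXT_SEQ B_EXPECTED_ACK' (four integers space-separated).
After event 0: A_seq=1000 A_ack=2080 B_seq=2080 B_ack=1000
After event 1: A_seq=1088 A_ack=2080 B_seq=2080 B_ack=1088
After event 2: A_seq=1236 A_ack=2080 B_seq=2080 B_ack=1088
After event 3: A_seq=1379 A_ack=2080 B_seq=2080 B_ack=1088
After event 4: A_seq=1410 A_ack=2080 B_seq=2080 B_ack=1088
After event 5: A_seq=1410 A_ack=2080 B_seq=2080 B_ack=1410

Answer: 1410 2080 2080 1410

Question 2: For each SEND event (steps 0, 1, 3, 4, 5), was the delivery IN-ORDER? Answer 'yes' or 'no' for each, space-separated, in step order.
Answer: yes yes no no yes

Derivation:
Step 0: SEND seq=2000 -> in-order
Step 1: SEND seq=1000 -> in-order
Step 3: SEND seq=1236 -> out-of-order
Step 4: SEND seq=1379 -> out-of-order
Step 5: SEND seq=1088 -> in-order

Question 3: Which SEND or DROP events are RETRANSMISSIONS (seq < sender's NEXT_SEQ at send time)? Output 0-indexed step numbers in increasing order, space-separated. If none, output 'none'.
Step 0: SEND seq=2000 -> fresh
Step 1: SEND seq=1000 -> fresh
Step 2: DROP seq=1088 -> fresh
Step 3: SEND seq=1236 -> fresh
Step 4: SEND seq=1379 -> fresh
Step 5: SEND seq=1088 -> retransmit

Answer: 5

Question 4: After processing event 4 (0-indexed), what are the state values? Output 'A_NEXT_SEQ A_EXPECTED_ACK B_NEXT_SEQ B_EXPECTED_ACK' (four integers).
After event 0: A_seq=1000 A_ack=2080 B_seq=2080 B_ack=1000
After event 1: A_seq=1088 A_ack=2080 B_seq=2080 B_ack=1088
After event 2: A_seq=1236 A_ack=2080 B_seq=2080 B_ack=1088
After event 3: A_seq=1379 A_ack=2080 B_seq=2080 B_ack=1088
After event 4: A_seq=1410 A_ack=2080 B_seq=2080 B_ack=1088

1410 2080 2080 1088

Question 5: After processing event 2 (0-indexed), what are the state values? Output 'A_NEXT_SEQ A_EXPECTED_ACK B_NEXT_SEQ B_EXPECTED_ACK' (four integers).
After event 0: A_seq=1000 A_ack=2080 B_seq=2080 B_ack=1000
After event 1: A_seq=1088 A_ack=2080 B_seq=2080 B_ack=1088
After event 2: A_seq=1236 A_ack=2080 B_seq=2080 B_ack=1088

1236 2080 2080 1088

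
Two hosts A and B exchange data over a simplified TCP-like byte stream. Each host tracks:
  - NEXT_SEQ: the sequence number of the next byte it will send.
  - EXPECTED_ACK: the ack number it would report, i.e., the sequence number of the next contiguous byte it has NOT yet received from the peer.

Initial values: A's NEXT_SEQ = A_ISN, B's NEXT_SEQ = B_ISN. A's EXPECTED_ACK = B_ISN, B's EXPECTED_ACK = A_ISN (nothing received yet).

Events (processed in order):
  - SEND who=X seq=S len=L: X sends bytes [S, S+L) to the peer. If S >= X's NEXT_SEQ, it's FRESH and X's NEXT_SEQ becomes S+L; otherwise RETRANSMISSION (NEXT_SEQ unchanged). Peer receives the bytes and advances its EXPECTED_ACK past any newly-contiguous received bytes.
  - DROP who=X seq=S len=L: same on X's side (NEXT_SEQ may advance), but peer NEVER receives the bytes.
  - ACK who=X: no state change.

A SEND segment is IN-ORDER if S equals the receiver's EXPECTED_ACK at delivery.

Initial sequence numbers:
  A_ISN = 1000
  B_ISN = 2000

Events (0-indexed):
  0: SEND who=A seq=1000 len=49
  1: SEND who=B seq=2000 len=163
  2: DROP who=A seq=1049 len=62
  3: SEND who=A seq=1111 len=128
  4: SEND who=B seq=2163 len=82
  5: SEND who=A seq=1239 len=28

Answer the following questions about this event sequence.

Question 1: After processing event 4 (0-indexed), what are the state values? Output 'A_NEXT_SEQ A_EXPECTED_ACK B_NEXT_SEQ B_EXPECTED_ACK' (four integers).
After event 0: A_seq=1049 A_ack=2000 B_seq=2000 B_ack=1049
After event 1: A_seq=1049 A_ack=2163 B_seq=2163 B_ack=1049
After event 2: A_seq=1111 A_ack=2163 B_seq=2163 B_ack=1049
After event 3: A_seq=1239 A_ack=2163 B_seq=2163 B_ack=1049
After event 4: A_seq=1239 A_ack=2245 B_seq=2245 B_ack=1049

1239 2245 2245 1049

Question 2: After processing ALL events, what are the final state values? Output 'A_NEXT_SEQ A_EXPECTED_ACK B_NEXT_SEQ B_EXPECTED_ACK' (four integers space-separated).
Answer: 1267 2245 2245 1049

Derivation:
After event 0: A_seq=1049 A_ack=2000 B_seq=2000 B_ack=1049
After event 1: A_seq=1049 A_ack=2163 B_seq=2163 B_ack=1049
After event 2: A_seq=1111 A_ack=2163 B_seq=2163 B_ack=1049
After event 3: A_seq=1239 A_ack=2163 B_seq=2163 B_ack=1049
After event 4: A_seq=1239 A_ack=2245 B_seq=2245 B_ack=1049
After event 5: A_seq=1267 A_ack=2245 B_seq=2245 B_ack=1049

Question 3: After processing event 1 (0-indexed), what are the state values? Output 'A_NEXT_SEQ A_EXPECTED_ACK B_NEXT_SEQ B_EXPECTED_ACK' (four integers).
After event 0: A_seq=1049 A_ack=2000 B_seq=2000 B_ack=1049
After event 1: A_seq=1049 A_ack=2163 B_seq=2163 B_ack=1049

1049 2163 2163 1049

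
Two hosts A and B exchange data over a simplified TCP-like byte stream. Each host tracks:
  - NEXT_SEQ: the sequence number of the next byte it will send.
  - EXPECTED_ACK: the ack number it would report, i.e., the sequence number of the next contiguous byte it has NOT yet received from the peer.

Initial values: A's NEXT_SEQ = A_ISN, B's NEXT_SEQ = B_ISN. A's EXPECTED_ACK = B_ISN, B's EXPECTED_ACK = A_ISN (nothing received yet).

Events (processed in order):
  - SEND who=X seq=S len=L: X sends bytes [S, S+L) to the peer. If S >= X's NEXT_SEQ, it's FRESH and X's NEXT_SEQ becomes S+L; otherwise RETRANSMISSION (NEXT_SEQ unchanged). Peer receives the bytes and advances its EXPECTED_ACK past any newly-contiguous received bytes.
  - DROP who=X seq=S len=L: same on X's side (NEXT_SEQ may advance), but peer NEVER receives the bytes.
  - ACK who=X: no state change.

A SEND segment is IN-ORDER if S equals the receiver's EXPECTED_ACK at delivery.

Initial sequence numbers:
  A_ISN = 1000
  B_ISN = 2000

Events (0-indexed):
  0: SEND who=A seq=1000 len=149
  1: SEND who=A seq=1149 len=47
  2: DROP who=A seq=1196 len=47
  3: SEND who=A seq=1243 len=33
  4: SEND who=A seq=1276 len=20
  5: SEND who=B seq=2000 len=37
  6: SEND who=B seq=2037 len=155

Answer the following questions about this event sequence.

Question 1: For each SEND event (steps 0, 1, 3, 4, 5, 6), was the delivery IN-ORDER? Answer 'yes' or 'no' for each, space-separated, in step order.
Step 0: SEND seq=1000 -> in-order
Step 1: SEND seq=1149 -> in-order
Step 3: SEND seq=1243 -> out-of-order
Step 4: SEND seq=1276 -> out-of-order
Step 5: SEND seq=2000 -> in-order
Step 6: SEND seq=2037 -> in-order

Answer: yes yes no no yes yes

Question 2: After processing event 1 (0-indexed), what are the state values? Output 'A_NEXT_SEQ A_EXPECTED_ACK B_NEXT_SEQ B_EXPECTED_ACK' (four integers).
After event 0: A_seq=1149 A_ack=2000 B_seq=2000 B_ack=1149
After event 1: A_seq=1196 A_ack=2000 B_seq=2000 B_ack=1196

1196 2000 2000 1196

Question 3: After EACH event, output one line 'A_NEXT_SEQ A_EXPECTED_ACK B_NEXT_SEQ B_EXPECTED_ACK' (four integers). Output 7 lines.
1149 2000 2000 1149
1196 2000 2000 1196
1243 2000 2000 1196
1276 2000 2000 1196
1296 2000 2000 1196
1296 2037 2037 1196
1296 2192 2192 1196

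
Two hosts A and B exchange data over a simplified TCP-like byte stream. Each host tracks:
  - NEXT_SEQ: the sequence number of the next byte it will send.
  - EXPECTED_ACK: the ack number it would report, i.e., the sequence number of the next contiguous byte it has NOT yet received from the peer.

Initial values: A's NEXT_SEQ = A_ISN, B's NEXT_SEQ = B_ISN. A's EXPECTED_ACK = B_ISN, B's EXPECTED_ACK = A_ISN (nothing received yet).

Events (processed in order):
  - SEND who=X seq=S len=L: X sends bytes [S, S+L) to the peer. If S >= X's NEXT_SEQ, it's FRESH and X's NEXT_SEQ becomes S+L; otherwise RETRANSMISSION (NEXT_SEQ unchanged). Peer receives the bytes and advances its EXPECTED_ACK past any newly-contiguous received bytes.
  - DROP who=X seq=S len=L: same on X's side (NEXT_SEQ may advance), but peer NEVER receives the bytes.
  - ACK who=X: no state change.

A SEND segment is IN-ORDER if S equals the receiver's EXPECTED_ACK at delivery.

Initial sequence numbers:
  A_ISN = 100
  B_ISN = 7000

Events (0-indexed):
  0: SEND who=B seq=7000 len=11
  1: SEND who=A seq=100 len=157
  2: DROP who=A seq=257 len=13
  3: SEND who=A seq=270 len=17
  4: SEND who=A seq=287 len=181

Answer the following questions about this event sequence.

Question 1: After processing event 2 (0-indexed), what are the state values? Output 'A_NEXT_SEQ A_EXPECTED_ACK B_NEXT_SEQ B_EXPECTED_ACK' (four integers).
After event 0: A_seq=100 A_ack=7011 B_seq=7011 B_ack=100
After event 1: A_seq=257 A_ack=7011 B_seq=7011 B_ack=257
After event 2: A_seq=270 A_ack=7011 B_seq=7011 B_ack=257

270 7011 7011 257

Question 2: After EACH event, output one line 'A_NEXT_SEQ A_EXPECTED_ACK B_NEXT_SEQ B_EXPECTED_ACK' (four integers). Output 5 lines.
100 7011 7011 100
257 7011 7011 257
270 7011 7011 257
287 7011 7011 257
468 7011 7011 257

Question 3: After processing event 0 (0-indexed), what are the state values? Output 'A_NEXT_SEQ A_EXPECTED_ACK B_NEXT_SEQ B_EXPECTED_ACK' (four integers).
After event 0: A_seq=100 A_ack=7011 B_seq=7011 B_ack=100

100 7011 7011 100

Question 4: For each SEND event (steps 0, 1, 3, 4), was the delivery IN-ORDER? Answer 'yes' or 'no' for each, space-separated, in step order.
Answer: yes yes no no

Derivation:
Step 0: SEND seq=7000 -> in-order
Step 1: SEND seq=100 -> in-order
Step 3: SEND seq=270 -> out-of-order
Step 4: SEND seq=287 -> out-of-order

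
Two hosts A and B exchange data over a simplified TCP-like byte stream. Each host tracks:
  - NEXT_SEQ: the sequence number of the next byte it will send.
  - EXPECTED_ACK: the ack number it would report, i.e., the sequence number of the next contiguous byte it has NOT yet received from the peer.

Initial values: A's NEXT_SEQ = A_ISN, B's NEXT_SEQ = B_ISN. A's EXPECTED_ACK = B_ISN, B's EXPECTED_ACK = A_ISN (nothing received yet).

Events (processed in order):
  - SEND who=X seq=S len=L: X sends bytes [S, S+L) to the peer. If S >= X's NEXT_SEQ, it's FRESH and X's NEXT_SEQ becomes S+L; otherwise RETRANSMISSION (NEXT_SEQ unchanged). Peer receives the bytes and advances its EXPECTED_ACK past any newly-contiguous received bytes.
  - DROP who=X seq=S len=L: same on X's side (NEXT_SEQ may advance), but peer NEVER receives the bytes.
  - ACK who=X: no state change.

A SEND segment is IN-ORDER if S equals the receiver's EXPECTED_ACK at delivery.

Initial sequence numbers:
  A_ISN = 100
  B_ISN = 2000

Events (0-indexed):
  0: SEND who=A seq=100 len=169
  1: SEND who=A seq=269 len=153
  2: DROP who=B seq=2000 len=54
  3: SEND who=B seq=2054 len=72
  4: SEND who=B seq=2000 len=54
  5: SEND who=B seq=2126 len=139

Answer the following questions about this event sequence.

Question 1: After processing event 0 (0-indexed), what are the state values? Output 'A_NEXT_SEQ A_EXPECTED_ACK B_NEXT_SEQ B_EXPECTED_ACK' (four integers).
After event 0: A_seq=269 A_ack=2000 B_seq=2000 B_ack=269

269 2000 2000 269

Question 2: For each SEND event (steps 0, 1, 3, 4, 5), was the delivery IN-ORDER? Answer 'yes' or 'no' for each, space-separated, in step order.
Answer: yes yes no yes yes

Derivation:
Step 0: SEND seq=100 -> in-order
Step 1: SEND seq=269 -> in-order
Step 3: SEND seq=2054 -> out-of-order
Step 4: SEND seq=2000 -> in-order
Step 5: SEND seq=2126 -> in-order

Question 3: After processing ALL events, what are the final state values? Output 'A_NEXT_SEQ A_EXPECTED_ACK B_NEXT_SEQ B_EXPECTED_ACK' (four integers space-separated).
After event 0: A_seq=269 A_ack=2000 B_seq=2000 B_ack=269
After event 1: A_seq=422 A_ack=2000 B_seq=2000 B_ack=422
After event 2: A_seq=422 A_ack=2000 B_seq=2054 B_ack=422
After event 3: A_seq=422 A_ack=2000 B_seq=2126 B_ack=422
After event 4: A_seq=422 A_ack=2126 B_seq=2126 B_ack=422
After event 5: A_seq=422 A_ack=2265 B_seq=2265 B_ack=422

Answer: 422 2265 2265 422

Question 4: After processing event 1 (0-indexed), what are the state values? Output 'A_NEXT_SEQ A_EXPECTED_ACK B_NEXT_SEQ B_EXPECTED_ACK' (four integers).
After event 0: A_seq=269 A_ack=2000 B_seq=2000 B_ack=269
After event 1: A_seq=422 A_ack=2000 B_seq=2000 B_ack=422

422 2000 2000 422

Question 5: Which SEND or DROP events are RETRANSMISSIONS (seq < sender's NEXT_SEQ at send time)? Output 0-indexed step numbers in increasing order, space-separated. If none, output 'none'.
Answer: 4

Derivation:
Step 0: SEND seq=100 -> fresh
Step 1: SEND seq=269 -> fresh
Step 2: DROP seq=2000 -> fresh
Step 3: SEND seq=2054 -> fresh
Step 4: SEND seq=2000 -> retransmit
Step 5: SEND seq=2126 -> fresh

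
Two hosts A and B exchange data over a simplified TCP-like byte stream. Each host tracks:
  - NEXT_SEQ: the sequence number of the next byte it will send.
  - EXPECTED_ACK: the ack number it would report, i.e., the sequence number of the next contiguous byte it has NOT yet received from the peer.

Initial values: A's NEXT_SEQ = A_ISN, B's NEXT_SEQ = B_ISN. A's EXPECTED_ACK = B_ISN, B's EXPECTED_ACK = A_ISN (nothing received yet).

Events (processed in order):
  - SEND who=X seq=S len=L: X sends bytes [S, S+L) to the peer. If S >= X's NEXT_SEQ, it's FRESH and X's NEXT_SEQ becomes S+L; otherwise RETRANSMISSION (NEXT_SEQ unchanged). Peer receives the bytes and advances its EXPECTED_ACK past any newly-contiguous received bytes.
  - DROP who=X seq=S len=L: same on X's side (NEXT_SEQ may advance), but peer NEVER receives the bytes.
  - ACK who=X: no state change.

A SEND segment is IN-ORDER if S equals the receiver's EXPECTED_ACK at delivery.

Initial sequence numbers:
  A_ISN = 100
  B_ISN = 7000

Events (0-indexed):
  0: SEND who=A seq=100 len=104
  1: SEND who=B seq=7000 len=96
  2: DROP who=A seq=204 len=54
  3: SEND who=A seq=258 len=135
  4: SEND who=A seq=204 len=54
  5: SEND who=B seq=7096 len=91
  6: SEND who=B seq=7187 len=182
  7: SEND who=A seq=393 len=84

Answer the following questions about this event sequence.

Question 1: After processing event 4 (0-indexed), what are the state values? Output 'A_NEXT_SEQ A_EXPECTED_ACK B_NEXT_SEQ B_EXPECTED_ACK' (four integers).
After event 0: A_seq=204 A_ack=7000 B_seq=7000 B_ack=204
After event 1: A_seq=204 A_ack=7096 B_seq=7096 B_ack=204
After event 2: A_seq=258 A_ack=7096 B_seq=7096 B_ack=204
After event 3: A_seq=393 A_ack=7096 B_seq=7096 B_ack=204
After event 4: A_seq=393 A_ack=7096 B_seq=7096 B_ack=393

393 7096 7096 393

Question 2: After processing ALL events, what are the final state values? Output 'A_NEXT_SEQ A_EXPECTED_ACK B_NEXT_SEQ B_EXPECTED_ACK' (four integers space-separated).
After event 0: A_seq=204 A_ack=7000 B_seq=7000 B_ack=204
After event 1: A_seq=204 A_ack=7096 B_seq=7096 B_ack=204
After event 2: A_seq=258 A_ack=7096 B_seq=7096 B_ack=204
After event 3: A_seq=393 A_ack=7096 B_seq=7096 B_ack=204
After event 4: A_seq=393 A_ack=7096 B_seq=7096 B_ack=393
After event 5: A_seq=393 A_ack=7187 B_seq=7187 B_ack=393
After event 6: A_seq=393 A_ack=7369 B_seq=7369 B_ack=393
After event 7: A_seq=477 A_ack=7369 B_seq=7369 B_ack=477

Answer: 477 7369 7369 477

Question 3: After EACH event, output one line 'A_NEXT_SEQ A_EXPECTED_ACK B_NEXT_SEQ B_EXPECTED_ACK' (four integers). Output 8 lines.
204 7000 7000 204
204 7096 7096 204
258 7096 7096 204
393 7096 7096 204
393 7096 7096 393
393 7187 7187 393
393 7369 7369 393
477 7369 7369 477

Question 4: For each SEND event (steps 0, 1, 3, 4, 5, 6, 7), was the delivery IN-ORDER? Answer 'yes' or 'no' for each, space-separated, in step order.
Answer: yes yes no yes yes yes yes

Derivation:
Step 0: SEND seq=100 -> in-order
Step 1: SEND seq=7000 -> in-order
Step 3: SEND seq=258 -> out-of-order
Step 4: SEND seq=204 -> in-order
Step 5: SEND seq=7096 -> in-order
Step 6: SEND seq=7187 -> in-order
Step 7: SEND seq=393 -> in-order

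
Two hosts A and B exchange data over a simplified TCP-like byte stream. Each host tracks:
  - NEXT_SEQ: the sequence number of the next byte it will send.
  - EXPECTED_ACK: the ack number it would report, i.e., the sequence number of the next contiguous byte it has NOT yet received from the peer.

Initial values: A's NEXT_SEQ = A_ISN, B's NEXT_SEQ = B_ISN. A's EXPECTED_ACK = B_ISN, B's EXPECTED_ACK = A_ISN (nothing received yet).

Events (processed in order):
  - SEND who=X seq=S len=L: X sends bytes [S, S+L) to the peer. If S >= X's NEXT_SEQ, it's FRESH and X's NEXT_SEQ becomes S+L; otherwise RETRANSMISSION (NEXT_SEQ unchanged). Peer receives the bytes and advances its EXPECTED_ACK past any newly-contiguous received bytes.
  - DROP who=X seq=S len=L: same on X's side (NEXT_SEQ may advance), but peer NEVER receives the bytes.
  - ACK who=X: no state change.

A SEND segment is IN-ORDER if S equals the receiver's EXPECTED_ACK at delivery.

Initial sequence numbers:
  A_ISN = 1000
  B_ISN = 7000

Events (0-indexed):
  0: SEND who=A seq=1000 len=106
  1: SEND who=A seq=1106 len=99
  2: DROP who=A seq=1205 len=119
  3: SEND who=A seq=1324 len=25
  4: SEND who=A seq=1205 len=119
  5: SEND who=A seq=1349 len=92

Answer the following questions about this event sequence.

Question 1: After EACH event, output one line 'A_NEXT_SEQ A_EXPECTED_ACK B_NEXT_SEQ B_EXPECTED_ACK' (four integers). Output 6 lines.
1106 7000 7000 1106
1205 7000 7000 1205
1324 7000 7000 1205
1349 7000 7000 1205
1349 7000 7000 1349
1441 7000 7000 1441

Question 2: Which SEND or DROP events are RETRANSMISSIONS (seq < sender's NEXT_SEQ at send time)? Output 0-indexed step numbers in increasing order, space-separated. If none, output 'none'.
Answer: 4

Derivation:
Step 0: SEND seq=1000 -> fresh
Step 1: SEND seq=1106 -> fresh
Step 2: DROP seq=1205 -> fresh
Step 3: SEND seq=1324 -> fresh
Step 4: SEND seq=1205 -> retransmit
Step 5: SEND seq=1349 -> fresh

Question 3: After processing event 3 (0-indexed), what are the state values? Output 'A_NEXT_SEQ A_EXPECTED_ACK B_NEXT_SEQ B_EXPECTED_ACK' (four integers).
After event 0: A_seq=1106 A_ack=7000 B_seq=7000 B_ack=1106
After event 1: A_seq=1205 A_ack=7000 B_seq=7000 B_ack=1205
After event 2: A_seq=1324 A_ack=7000 B_seq=7000 B_ack=1205
After event 3: A_seq=1349 A_ack=7000 B_seq=7000 B_ack=1205

1349 7000 7000 1205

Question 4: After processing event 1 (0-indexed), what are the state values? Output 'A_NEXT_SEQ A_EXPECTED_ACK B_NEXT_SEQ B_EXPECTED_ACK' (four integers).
After event 0: A_seq=1106 A_ack=7000 B_seq=7000 B_ack=1106
After event 1: A_seq=1205 A_ack=7000 B_seq=7000 B_ack=1205

1205 7000 7000 1205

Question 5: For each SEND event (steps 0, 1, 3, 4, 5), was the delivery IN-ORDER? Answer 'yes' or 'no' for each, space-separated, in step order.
Answer: yes yes no yes yes

Derivation:
Step 0: SEND seq=1000 -> in-order
Step 1: SEND seq=1106 -> in-order
Step 3: SEND seq=1324 -> out-of-order
Step 4: SEND seq=1205 -> in-order
Step 5: SEND seq=1349 -> in-order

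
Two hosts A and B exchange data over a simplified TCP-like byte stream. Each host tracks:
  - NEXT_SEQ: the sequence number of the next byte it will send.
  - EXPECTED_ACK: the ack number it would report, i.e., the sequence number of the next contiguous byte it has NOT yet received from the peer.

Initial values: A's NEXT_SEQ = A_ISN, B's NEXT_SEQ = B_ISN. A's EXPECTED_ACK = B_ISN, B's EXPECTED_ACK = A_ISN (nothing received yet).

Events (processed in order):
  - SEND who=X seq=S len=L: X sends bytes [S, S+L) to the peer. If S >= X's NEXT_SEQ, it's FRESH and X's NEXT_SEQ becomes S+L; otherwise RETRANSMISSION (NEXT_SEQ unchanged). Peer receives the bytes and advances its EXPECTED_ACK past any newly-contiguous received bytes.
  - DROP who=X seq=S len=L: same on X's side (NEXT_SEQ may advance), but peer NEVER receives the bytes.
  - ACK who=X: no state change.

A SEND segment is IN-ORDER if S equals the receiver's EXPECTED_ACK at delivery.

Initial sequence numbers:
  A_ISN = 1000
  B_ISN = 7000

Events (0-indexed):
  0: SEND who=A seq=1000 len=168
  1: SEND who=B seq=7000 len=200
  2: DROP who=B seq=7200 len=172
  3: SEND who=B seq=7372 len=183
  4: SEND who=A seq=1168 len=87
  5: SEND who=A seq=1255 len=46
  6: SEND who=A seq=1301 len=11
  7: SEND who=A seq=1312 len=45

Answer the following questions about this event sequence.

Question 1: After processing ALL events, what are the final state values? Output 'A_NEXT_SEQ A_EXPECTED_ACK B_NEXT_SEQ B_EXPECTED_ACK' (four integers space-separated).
Answer: 1357 7200 7555 1357

Derivation:
After event 0: A_seq=1168 A_ack=7000 B_seq=7000 B_ack=1168
After event 1: A_seq=1168 A_ack=7200 B_seq=7200 B_ack=1168
After event 2: A_seq=1168 A_ack=7200 B_seq=7372 B_ack=1168
After event 3: A_seq=1168 A_ack=7200 B_seq=7555 B_ack=1168
After event 4: A_seq=1255 A_ack=7200 B_seq=7555 B_ack=1255
After event 5: A_seq=1301 A_ack=7200 B_seq=7555 B_ack=1301
After event 6: A_seq=1312 A_ack=7200 B_seq=7555 B_ack=1312
After event 7: A_seq=1357 A_ack=7200 B_seq=7555 B_ack=1357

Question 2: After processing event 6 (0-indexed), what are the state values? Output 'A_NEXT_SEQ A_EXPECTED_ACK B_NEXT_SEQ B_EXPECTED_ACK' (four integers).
After event 0: A_seq=1168 A_ack=7000 B_seq=7000 B_ack=1168
After event 1: A_seq=1168 A_ack=7200 B_seq=7200 B_ack=1168
After event 2: A_seq=1168 A_ack=7200 B_seq=7372 B_ack=1168
After event 3: A_seq=1168 A_ack=7200 B_seq=7555 B_ack=1168
After event 4: A_seq=1255 A_ack=7200 B_seq=7555 B_ack=1255
After event 5: A_seq=1301 A_ack=7200 B_seq=7555 B_ack=1301
After event 6: A_seq=1312 A_ack=7200 B_seq=7555 B_ack=1312

1312 7200 7555 1312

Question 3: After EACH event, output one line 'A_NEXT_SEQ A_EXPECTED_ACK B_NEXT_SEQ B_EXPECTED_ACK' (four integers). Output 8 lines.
1168 7000 7000 1168
1168 7200 7200 1168
1168 7200 7372 1168
1168 7200 7555 1168
1255 7200 7555 1255
1301 7200 7555 1301
1312 7200 7555 1312
1357 7200 7555 1357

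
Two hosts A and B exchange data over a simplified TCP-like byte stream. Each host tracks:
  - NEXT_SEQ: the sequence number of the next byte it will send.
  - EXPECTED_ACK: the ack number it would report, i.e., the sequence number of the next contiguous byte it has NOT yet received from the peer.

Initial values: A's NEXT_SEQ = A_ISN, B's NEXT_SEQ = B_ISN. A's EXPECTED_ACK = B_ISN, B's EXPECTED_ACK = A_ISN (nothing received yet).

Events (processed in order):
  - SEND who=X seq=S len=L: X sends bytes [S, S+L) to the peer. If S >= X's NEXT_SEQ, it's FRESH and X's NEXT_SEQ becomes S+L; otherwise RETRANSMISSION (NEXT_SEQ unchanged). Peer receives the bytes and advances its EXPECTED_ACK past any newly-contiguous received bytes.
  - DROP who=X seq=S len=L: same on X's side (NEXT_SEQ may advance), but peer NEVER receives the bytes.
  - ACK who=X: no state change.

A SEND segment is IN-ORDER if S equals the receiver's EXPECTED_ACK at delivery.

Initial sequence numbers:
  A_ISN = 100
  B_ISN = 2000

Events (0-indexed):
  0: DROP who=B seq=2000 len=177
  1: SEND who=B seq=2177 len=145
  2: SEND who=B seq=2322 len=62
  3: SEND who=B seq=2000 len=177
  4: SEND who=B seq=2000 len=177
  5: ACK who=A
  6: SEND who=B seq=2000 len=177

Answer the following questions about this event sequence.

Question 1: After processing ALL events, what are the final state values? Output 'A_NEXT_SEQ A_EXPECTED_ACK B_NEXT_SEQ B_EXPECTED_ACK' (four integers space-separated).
After event 0: A_seq=100 A_ack=2000 B_seq=2177 B_ack=100
After event 1: A_seq=100 A_ack=2000 B_seq=2322 B_ack=100
After event 2: A_seq=100 A_ack=2000 B_seq=2384 B_ack=100
After event 3: A_seq=100 A_ack=2384 B_seq=2384 B_ack=100
After event 4: A_seq=100 A_ack=2384 B_seq=2384 B_ack=100
After event 5: A_seq=100 A_ack=2384 B_seq=2384 B_ack=100
After event 6: A_seq=100 A_ack=2384 B_seq=2384 B_ack=100

Answer: 100 2384 2384 100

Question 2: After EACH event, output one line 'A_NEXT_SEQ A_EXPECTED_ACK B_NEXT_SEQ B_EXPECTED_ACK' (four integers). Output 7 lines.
100 2000 2177 100
100 2000 2322 100
100 2000 2384 100
100 2384 2384 100
100 2384 2384 100
100 2384 2384 100
100 2384 2384 100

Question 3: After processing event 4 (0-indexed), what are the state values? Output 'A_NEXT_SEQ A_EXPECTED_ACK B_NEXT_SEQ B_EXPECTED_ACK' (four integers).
After event 0: A_seq=100 A_ack=2000 B_seq=2177 B_ack=100
After event 1: A_seq=100 A_ack=2000 B_seq=2322 B_ack=100
After event 2: A_seq=100 A_ack=2000 B_seq=2384 B_ack=100
After event 3: A_seq=100 A_ack=2384 B_seq=2384 B_ack=100
After event 4: A_seq=100 A_ack=2384 B_seq=2384 B_ack=100

100 2384 2384 100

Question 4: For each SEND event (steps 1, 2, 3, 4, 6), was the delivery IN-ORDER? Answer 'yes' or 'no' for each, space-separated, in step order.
Step 1: SEND seq=2177 -> out-of-order
Step 2: SEND seq=2322 -> out-of-order
Step 3: SEND seq=2000 -> in-order
Step 4: SEND seq=2000 -> out-of-order
Step 6: SEND seq=2000 -> out-of-order

Answer: no no yes no no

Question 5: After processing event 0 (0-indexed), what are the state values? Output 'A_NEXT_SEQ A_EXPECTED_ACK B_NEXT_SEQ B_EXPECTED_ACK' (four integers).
After event 0: A_seq=100 A_ack=2000 B_seq=2177 B_ack=100

100 2000 2177 100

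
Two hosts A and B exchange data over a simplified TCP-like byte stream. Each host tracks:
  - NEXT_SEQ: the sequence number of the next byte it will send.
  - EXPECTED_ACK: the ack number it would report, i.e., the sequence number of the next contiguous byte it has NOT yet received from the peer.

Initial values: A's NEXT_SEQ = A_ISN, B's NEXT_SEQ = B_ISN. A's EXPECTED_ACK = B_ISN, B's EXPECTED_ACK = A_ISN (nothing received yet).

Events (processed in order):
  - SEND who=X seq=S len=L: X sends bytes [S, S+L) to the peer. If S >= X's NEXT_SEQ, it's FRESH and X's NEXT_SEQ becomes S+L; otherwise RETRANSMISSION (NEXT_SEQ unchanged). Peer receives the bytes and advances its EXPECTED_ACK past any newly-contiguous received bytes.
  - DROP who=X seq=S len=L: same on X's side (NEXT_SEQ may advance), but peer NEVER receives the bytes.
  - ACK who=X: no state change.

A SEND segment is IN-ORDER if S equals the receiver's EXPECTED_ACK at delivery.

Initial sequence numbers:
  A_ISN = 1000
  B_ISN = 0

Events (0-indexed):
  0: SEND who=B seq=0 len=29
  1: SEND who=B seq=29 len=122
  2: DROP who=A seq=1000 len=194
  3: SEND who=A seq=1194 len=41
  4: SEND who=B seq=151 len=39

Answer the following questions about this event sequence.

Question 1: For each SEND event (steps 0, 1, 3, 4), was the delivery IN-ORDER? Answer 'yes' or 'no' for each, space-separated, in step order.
Step 0: SEND seq=0 -> in-order
Step 1: SEND seq=29 -> in-order
Step 3: SEND seq=1194 -> out-of-order
Step 4: SEND seq=151 -> in-order

Answer: yes yes no yes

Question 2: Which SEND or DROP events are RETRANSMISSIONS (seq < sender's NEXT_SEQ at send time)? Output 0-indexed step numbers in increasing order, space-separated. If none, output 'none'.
Answer: none

Derivation:
Step 0: SEND seq=0 -> fresh
Step 1: SEND seq=29 -> fresh
Step 2: DROP seq=1000 -> fresh
Step 3: SEND seq=1194 -> fresh
Step 4: SEND seq=151 -> fresh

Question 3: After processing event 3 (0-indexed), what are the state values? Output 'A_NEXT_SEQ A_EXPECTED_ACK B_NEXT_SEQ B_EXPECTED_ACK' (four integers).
After event 0: A_seq=1000 A_ack=29 B_seq=29 B_ack=1000
After event 1: A_seq=1000 A_ack=151 B_seq=151 B_ack=1000
After event 2: A_seq=1194 A_ack=151 B_seq=151 B_ack=1000
After event 3: A_seq=1235 A_ack=151 B_seq=151 B_ack=1000

1235 151 151 1000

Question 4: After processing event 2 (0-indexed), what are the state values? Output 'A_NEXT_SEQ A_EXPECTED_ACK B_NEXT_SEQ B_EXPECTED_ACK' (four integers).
After event 0: A_seq=1000 A_ack=29 B_seq=29 B_ack=1000
After event 1: A_seq=1000 A_ack=151 B_seq=151 B_ack=1000
After event 2: A_seq=1194 A_ack=151 B_seq=151 B_ack=1000

1194 151 151 1000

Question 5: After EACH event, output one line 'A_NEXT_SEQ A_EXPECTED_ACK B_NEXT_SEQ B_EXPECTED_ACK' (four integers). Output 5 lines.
1000 29 29 1000
1000 151 151 1000
1194 151 151 1000
1235 151 151 1000
1235 190 190 1000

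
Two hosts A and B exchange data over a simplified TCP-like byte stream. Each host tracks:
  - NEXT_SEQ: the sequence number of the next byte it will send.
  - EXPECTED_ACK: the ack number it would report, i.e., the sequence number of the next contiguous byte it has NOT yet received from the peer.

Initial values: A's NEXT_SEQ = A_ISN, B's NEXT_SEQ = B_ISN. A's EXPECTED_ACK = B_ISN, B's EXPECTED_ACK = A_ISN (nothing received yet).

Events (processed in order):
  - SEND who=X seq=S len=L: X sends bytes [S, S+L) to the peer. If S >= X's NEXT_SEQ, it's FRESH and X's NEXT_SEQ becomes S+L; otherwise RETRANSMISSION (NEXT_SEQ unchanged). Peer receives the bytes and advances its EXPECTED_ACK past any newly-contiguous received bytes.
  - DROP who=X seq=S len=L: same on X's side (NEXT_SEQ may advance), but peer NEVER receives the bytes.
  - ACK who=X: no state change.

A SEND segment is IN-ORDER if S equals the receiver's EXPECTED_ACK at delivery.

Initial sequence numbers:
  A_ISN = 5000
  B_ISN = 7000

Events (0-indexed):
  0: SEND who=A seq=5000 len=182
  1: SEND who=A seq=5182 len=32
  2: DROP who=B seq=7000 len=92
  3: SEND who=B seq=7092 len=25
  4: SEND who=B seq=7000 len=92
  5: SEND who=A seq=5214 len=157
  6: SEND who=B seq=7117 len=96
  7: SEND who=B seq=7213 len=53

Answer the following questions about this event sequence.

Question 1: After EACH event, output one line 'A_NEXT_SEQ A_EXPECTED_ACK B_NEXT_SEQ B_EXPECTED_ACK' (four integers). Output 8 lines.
5182 7000 7000 5182
5214 7000 7000 5214
5214 7000 7092 5214
5214 7000 7117 5214
5214 7117 7117 5214
5371 7117 7117 5371
5371 7213 7213 5371
5371 7266 7266 5371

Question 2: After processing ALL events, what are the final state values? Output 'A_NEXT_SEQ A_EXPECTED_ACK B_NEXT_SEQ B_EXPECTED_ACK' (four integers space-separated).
Answer: 5371 7266 7266 5371

Derivation:
After event 0: A_seq=5182 A_ack=7000 B_seq=7000 B_ack=5182
After event 1: A_seq=5214 A_ack=7000 B_seq=7000 B_ack=5214
After event 2: A_seq=5214 A_ack=7000 B_seq=7092 B_ack=5214
After event 3: A_seq=5214 A_ack=7000 B_seq=7117 B_ack=5214
After event 4: A_seq=5214 A_ack=7117 B_seq=7117 B_ack=5214
After event 5: A_seq=5371 A_ack=7117 B_seq=7117 B_ack=5371
After event 6: A_seq=5371 A_ack=7213 B_seq=7213 B_ack=5371
After event 7: A_seq=5371 A_ack=7266 B_seq=7266 B_ack=5371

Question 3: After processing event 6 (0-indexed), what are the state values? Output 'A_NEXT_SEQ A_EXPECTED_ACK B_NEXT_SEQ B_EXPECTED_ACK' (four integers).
After event 0: A_seq=5182 A_ack=7000 B_seq=7000 B_ack=5182
After event 1: A_seq=5214 A_ack=7000 B_seq=7000 B_ack=5214
After event 2: A_seq=5214 A_ack=7000 B_seq=7092 B_ack=5214
After event 3: A_seq=5214 A_ack=7000 B_seq=7117 B_ack=5214
After event 4: A_seq=5214 A_ack=7117 B_seq=7117 B_ack=5214
After event 5: A_seq=5371 A_ack=7117 B_seq=7117 B_ack=5371
After event 6: A_seq=5371 A_ack=7213 B_seq=7213 B_ack=5371

5371 7213 7213 5371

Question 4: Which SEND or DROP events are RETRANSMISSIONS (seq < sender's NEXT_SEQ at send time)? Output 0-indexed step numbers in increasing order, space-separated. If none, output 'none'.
Step 0: SEND seq=5000 -> fresh
Step 1: SEND seq=5182 -> fresh
Step 2: DROP seq=7000 -> fresh
Step 3: SEND seq=7092 -> fresh
Step 4: SEND seq=7000 -> retransmit
Step 5: SEND seq=5214 -> fresh
Step 6: SEND seq=7117 -> fresh
Step 7: SEND seq=7213 -> fresh

Answer: 4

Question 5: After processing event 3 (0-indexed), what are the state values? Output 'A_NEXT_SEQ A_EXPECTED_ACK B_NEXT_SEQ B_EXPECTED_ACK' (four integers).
After event 0: A_seq=5182 A_ack=7000 B_seq=7000 B_ack=5182
After event 1: A_seq=5214 A_ack=7000 B_seq=7000 B_ack=5214
After event 2: A_seq=5214 A_ack=7000 B_seq=7092 B_ack=5214
After event 3: A_seq=5214 A_ack=7000 B_seq=7117 B_ack=5214

5214 7000 7117 5214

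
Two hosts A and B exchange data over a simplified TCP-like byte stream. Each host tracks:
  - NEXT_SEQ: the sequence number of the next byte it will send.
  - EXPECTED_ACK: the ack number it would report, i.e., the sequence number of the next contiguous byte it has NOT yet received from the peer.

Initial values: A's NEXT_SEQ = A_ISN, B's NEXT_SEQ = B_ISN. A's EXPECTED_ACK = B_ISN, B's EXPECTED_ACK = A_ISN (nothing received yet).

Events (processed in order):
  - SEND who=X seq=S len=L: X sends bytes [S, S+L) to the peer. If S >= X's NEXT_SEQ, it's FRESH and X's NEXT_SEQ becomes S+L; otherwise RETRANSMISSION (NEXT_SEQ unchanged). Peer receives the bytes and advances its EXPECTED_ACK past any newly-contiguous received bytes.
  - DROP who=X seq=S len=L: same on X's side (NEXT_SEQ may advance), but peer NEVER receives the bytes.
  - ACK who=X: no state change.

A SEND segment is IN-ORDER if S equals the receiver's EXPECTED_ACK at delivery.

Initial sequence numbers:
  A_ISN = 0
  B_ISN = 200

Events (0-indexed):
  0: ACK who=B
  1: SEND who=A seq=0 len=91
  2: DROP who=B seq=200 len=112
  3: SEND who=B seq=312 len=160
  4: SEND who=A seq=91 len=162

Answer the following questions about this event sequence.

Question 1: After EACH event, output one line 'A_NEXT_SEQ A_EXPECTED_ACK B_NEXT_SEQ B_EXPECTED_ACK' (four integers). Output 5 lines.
0 200 200 0
91 200 200 91
91 200 312 91
91 200 472 91
253 200 472 253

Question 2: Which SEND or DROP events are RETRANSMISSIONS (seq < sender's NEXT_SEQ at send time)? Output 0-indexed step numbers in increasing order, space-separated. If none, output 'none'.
Step 1: SEND seq=0 -> fresh
Step 2: DROP seq=200 -> fresh
Step 3: SEND seq=312 -> fresh
Step 4: SEND seq=91 -> fresh

Answer: none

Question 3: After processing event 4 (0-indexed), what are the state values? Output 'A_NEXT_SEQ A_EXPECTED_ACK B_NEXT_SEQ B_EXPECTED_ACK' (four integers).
After event 0: A_seq=0 A_ack=200 B_seq=200 B_ack=0
After event 1: A_seq=91 A_ack=200 B_seq=200 B_ack=91
After event 2: A_seq=91 A_ack=200 B_seq=312 B_ack=91
After event 3: A_seq=91 A_ack=200 B_seq=472 B_ack=91
After event 4: A_seq=253 A_ack=200 B_seq=472 B_ack=253

253 200 472 253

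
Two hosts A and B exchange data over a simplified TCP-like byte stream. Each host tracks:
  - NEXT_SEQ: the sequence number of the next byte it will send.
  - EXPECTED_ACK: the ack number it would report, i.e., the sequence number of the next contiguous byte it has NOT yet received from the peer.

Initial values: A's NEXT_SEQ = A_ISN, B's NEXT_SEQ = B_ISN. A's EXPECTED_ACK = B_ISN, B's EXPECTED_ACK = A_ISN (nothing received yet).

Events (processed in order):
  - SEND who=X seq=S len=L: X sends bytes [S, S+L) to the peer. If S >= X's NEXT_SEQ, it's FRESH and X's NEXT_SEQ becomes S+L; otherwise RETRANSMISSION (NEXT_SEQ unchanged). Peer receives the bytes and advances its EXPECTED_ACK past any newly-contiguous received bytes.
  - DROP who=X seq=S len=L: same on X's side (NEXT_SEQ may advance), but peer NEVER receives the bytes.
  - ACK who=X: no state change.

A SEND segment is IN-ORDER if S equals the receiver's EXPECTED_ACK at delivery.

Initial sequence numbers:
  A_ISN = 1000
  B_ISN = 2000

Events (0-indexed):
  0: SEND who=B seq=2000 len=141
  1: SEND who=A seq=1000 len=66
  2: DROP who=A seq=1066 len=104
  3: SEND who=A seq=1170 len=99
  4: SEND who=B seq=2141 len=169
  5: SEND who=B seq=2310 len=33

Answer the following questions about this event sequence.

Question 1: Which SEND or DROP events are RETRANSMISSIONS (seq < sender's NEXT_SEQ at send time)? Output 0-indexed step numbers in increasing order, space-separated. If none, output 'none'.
Answer: none

Derivation:
Step 0: SEND seq=2000 -> fresh
Step 1: SEND seq=1000 -> fresh
Step 2: DROP seq=1066 -> fresh
Step 3: SEND seq=1170 -> fresh
Step 4: SEND seq=2141 -> fresh
Step 5: SEND seq=2310 -> fresh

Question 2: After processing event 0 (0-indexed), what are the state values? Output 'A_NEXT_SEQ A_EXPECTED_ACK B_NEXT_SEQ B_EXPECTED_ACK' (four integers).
After event 0: A_seq=1000 A_ack=2141 B_seq=2141 B_ack=1000

1000 2141 2141 1000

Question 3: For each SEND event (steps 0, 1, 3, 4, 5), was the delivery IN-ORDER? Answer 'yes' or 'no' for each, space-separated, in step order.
Answer: yes yes no yes yes

Derivation:
Step 0: SEND seq=2000 -> in-order
Step 1: SEND seq=1000 -> in-order
Step 3: SEND seq=1170 -> out-of-order
Step 4: SEND seq=2141 -> in-order
Step 5: SEND seq=2310 -> in-order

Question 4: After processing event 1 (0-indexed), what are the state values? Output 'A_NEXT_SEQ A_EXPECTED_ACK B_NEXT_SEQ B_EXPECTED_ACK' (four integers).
After event 0: A_seq=1000 A_ack=2141 B_seq=2141 B_ack=1000
After event 1: A_seq=1066 A_ack=2141 B_seq=2141 B_ack=1066

1066 2141 2141 1066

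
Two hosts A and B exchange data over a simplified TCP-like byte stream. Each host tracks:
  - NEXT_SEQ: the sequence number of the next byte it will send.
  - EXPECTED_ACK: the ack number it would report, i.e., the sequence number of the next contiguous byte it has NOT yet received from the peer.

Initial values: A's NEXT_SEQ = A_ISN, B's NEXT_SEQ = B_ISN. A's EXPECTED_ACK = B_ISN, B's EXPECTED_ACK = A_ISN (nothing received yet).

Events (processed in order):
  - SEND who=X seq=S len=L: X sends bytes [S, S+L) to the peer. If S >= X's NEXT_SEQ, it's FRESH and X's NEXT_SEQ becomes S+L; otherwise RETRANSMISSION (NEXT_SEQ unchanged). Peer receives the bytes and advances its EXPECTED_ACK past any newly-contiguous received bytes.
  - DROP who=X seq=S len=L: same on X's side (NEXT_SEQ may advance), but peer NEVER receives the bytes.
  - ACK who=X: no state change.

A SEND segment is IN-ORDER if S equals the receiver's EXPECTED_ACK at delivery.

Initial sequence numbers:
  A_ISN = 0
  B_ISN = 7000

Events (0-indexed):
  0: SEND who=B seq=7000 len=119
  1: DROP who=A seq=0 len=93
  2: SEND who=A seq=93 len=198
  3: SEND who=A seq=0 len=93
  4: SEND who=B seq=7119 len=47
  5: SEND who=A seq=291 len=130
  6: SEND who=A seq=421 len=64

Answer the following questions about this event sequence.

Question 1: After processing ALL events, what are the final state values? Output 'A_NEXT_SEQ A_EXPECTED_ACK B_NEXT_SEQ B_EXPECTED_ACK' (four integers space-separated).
After event 0: A_seq=0 A_ack=7119 B_seq=7119 B_ack=0
After event 1: A_seq=93 A_ack=7119 B_seq=7119 B_ack=0
After event 2: A_seq=291 A_ack=7119 B_seq=7119 B_ack=0
After event 3: A_seq=291 A_ack=7119 B_seq=7119 B_ack=291
After event 4: A_seq=291 A_ack=7166 B_seq=7166 B_ack=291
After event 5: A_seq=421 A_ack=7166 B_seq=7166 B_ack=421
After event 6: A_seq=485 A_ack=7166 B_seq=7166 B_ack=485

Answer: 485 7166 7166 485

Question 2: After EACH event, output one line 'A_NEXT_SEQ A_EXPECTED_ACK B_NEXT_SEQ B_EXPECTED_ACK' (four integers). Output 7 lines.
0 7119 7119 0
93 7119 7119 0
291 7119 7119 0
291 7119 7119 291
291 7166 7166 291
421 7166 7166 421
485 7166 7166 485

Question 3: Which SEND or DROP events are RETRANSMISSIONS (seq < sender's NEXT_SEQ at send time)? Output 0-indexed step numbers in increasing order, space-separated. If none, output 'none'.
Step 0: SEND seq=7000 -> fresh
Step 1: DROP seq=0 -> fresh
Step 2: SEND seq=93 -> fresh
Step 3: SEND seq=0 -> retransmit
Step 4: SEND seq=7119 -> fresh
Step 5: SEND seq=291 -> fresh
Step 6: SEND seq=421 -> fresh

Answer: 3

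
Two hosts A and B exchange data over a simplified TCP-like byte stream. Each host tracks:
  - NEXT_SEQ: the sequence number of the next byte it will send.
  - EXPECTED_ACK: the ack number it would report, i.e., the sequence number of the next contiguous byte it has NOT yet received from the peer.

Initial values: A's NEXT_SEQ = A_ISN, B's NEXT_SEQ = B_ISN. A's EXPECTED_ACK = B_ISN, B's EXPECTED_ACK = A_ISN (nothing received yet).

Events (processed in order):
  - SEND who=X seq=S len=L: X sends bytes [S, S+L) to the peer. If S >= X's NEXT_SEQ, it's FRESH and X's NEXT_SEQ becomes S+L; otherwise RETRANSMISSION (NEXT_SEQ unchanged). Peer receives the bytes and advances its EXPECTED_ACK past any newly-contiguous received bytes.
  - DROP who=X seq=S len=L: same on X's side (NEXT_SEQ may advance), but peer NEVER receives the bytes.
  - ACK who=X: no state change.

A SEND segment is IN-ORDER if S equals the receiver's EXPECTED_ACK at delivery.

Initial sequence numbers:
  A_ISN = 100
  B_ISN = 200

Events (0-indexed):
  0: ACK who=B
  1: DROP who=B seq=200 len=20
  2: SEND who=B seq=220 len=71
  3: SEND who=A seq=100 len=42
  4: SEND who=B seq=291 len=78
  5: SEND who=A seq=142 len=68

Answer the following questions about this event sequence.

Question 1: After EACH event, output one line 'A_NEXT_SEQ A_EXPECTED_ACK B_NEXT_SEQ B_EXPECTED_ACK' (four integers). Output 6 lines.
100 200 200 100
100 200 220 100
100 200 291 100
142 200 291 142
142 200 369 142
210 200 369 210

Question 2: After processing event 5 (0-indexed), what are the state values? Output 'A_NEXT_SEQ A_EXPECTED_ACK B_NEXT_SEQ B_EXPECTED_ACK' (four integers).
After event 0: A_seq=100 A_ack=200 B_seq=200 B_ack=100
After event 1: A_seq=100 A_ack=200 B_seq=220 B_ack=100
After event 2: A_seq=100 A_ack=200 B_seq=291 B_ack=100
After event 3: A_seq=142 A_ack=200 B_seq=291 B_ack=142
After event 4: A_seq=142 A_ack=200 B_seq=369 B_ack=142
After event 5: A_seq=210 A_ack=200 B_seq=369 B_ack=210

210 200 369 210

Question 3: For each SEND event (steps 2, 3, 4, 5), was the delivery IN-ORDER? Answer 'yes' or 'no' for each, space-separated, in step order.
Step 2: SEND seq=220 -> out-of-order
Step 3: SEND seq=100 -> in-order
Step 4: SEND seq=291 -> out-of-order
Step 5: SEND seq=142 -> in-order

Answer: no yes no yes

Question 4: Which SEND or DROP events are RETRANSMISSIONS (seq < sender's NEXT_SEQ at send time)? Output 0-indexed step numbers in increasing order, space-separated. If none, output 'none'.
Answer: none

Derivation:
Step 1: DROP seq=200 -> fresh
Step 2: SEND seq=220 -> fresh
Step 3: SEND seq=100 -> fresh
Step 4: SEND seq=291 -> fresh
Step 5: SEND seq=142 -> fresh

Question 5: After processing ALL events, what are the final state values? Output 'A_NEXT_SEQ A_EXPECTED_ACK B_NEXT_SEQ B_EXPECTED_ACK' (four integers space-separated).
After event 0: A_seq=100 A_ack=200 B_seq=200 B_ack=100
After event 1: A_seq=100 A_ack=200 B_seq=220 B_ack=100
After event 2: A_seq=100 A_ack=200 B_seq=291 B_ack=100
After event 3: A_seq=142 A_ack=200 B_seq=291 B_ack=142
After event 4: A_seq=142 A_ack=200 B_seq=369 B_ack=142
After event 5: A_seq=210 A_ack=200 B_seq=369 B_ack=210

Answer: 210 200 369 210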